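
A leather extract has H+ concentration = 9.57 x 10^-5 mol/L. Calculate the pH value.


pH = 4.02


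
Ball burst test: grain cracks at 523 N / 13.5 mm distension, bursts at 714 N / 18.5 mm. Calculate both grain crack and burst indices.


Crack index = 523 / 13.5 = 38.7 N/mm
Burst index = 714 / 18.5 = 38.6 N/mm


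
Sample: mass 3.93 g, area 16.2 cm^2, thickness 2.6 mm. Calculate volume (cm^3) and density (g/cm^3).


Volume = 4.212 cm^3
Density = 0.933 g/cm^3

Thickness in cm = 2.6 / 10 = 0.26 cm
Volume = 16.2 x 0.26 = 4.212 cm^3
Density = 3.93 / 4.212 = 0.933 g/cm^3


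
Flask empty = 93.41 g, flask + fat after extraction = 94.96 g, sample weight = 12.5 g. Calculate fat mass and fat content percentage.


Fat mass = 1.55 g
Fat content = 12.4%


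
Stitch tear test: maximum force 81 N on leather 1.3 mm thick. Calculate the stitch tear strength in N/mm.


62.3 N/mm

Stitch tear strength = force / thickness
STS = 81 / 1.3 = 62.3 N/mm


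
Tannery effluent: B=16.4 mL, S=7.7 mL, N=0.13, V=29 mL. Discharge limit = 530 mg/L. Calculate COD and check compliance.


COD = (16.4 - 7.7) x 0.13 x 8000 / 29 = 312.0 mg/L
Limit: 530 mg/L
Compliant: Yes


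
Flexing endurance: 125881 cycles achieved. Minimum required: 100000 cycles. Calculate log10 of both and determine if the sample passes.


log10(125881) = 5.10
log10(100000) = 5.00
Passes: Yes


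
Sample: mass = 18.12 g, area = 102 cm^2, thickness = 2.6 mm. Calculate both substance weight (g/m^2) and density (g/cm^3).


SW = 18.12 / 102 x 10000 = 1776.5 g/m^2
Volume = 102 x 2.6 / 10 = 26.52 cm^3
Density = 18.12 / 26.52 = 0.683 g/cm^3


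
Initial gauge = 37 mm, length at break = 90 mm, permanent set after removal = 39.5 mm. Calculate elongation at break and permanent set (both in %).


Elongation at break = 143.2%
Permanent set = 6.8%


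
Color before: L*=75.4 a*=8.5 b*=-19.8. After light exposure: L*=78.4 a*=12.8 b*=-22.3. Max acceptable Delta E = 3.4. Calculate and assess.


dL = 3.0, da = 4.3, db = -2.5
dE = sqrt((3.0)^2 + (4.3)^2 + (-2.5)^2) = 5.81
Max = 3.4
Passes: No


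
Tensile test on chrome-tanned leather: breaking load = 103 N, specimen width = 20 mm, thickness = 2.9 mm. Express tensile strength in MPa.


Cross-section = 20 x 2.9 = 58.0 mm^2
TS = 103 / 58.0 = 1.78 MPa
(1 N/mm^2 = 1 MPa)


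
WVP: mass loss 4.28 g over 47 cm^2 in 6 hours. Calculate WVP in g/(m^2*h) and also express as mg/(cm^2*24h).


WVP = 151.77 g/(m^2*h)
Daily rate = 364.26 mg/(cm^2*24h)

WVP = 4.28 / (47 x 6) x 10000 = 151.77 g/(m^2*h)
Mass loss in mg = 4.28 x 1000 = 4280 mg
Per cm^2 per 24h in mg: 4280 x 24 / (47 x 6) = 102720 / 282 = 364.26 mg/(cm^2*24h)


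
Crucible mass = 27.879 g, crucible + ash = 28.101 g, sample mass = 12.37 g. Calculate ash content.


Ash mass = 0.222 g
Ash content = 1.79%

Ash mass = 28.101 - 27.879 = 0.222 g
Ash% = 0.222 / 12.37 x 100 = 1.79%


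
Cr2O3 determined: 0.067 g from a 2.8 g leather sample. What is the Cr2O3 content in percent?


Cr2O3% = 0.067 / 2.8 x 100
Cr2O3% = 2.39%


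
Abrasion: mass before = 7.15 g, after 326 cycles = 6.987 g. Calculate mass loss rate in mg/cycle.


0.500 mg/cycle


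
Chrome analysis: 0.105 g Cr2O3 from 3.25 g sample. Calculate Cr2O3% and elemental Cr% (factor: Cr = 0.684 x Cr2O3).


Cr2O3% = 0.105 / 3.25 x 100 = 3.23%
Cr% = 3.23 x 0.684 = 2.21%


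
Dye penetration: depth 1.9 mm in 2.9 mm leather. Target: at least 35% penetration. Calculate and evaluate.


Penetration = 1.9 / 2.9 x 100 = 65.5%
Target: 35%
Meets target: Yes


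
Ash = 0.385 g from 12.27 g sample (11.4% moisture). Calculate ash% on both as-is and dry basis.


As-is ash% = 0.385 / 12.27 x 100 = 3.14%
Dry mass = 12.27 x (100 - 11.4) / 100 = 10.87122 g
Dry-basis ash% = 0.385 / 10.87122 x 100 = 3.54%


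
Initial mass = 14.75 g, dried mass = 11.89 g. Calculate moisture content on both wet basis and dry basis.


Wet basis = 19.4%
Dry basis = 24.1%

Moisture lost = 14.75 - 11.89 = 2.86 g
Wet basis MC = 2.86 / 14.75 x 100 = 19.4%
Dry basis MC = 2.86 / 11.89 x 100 = 24.1%


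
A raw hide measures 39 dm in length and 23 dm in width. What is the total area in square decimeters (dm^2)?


897 dm^2


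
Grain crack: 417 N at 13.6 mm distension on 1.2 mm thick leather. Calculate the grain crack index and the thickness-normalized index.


Crack index = 30.7 N/mm
Normalized index = 25.6 N/mm per mm

Crack index = 417 / 13.6 = 30.7 N/mm
Normalized = 30.7 / 1.2 = 25.6 N/mm per mm


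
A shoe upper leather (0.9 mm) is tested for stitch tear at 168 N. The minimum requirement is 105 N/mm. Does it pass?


STS = 168 / 0.9 = 186.7 N/mm
Minimum required: 105 N/mm
Passes: Yes


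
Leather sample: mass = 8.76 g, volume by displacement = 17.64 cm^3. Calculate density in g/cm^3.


Density = mass / volume
Density = 8.76 / 17.64 = 0.497 g/cm^3


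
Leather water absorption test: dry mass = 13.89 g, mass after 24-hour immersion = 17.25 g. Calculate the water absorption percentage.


Water absorbed = 17.25 - 13.89 = 3.36 g
WA% = 3.36 / 13.89 x 100 = 24.2%


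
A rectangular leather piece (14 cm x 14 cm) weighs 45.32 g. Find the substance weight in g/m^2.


Area = 14 x 14 = 196 cm^2
SW = 45.32 / 196 x 10000 = 2312.2 g/m^2


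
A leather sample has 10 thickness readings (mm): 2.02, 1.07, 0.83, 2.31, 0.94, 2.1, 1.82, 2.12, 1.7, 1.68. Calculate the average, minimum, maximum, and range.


Sum = 16.59
Average = 16.59 / 10 = 1.66 mm
Minimum = 0.83 mm
Maximum = 2.31 mm
Range = 2.31 - 0.83 = 1.48 mm


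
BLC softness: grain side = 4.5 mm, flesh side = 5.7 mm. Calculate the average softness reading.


5.10 mm


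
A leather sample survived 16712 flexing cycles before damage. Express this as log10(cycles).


4.22


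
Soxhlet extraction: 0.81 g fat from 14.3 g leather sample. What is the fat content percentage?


Fat content = 0.81 / 14.3 x 100
Fat = 5.7%


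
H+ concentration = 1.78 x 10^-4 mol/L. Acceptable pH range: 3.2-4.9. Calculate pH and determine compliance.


pH = 3.75
Compliant: Yes

pH = -log10(1.78 x 10^-4) = 3.75
Range: 3.2 to 4.9
Compliant: Yes


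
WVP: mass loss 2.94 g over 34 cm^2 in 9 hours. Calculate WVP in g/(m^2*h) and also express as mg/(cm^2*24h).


WVP = 2.94 / (34 x 9) x 10000 = 96.08 g/(m^2*h)
Mass loss in mg = 2.94 x 1000 = 2940 mg
Per cm^2 per 24h in mg: 2940 x 24 / (34 x 9) = 70560 / 306 = 230.59 mg/(cm^2*24h)


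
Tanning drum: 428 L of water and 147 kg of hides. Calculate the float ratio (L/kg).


Float ratio = water / hide weight
Ratio = 428 / 147 = 2.9


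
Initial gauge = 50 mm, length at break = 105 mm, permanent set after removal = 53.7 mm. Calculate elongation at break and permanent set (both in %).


Elongation at break = (105 - 50) / 50 x 100 = 110.0%
Permanent set = (53.7 - 50) / 50 x 100 = 7.4%


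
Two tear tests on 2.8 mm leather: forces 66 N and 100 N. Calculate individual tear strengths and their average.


Tear 1 = 23.6 N/mm
Tear 2 = 35.7 N/mm
Average = 29.7 N/mm

Tear 1 = 66 / 2.8 = 23.6 N/mm
Tear 2 = 100 / 2.8 = 35.7 N/mm
Average = (23.6 + 35.7) / 2 = 29.7 N/mm


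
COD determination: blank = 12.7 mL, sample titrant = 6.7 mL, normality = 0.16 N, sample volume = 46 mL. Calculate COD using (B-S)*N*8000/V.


COD = (12.7 - 6.7) x 0.16 x 8000 / 46
COD = 6.0 x 0.16 x 8000 / 46
COD = 167.0 mg/L


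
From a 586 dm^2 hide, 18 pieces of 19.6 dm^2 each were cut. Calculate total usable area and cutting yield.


Usable area = 352.8 dm^2
Yield = 60.2%


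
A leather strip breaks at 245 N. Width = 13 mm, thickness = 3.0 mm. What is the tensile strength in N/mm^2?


Cross-sectional area = 13 x 3.0 = 39.0 mm^2
Tensile strength = 245 / 39.0 = 6.28 N/mm^2


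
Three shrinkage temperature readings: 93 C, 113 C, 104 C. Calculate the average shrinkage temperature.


103.3 C


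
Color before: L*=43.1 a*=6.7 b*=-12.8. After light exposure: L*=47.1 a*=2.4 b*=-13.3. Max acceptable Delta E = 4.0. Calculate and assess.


dL = 4.0, da = -4.3, db = -0.5
dE = sqrt((4.0)^2 + (-4.3)^2 + (-0.5)^2) = 5.89
Max = 4.0
Passes: No


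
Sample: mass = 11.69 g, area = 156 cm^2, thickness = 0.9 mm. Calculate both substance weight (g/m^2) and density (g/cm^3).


SW = 11.69 / 156 x 10000 = 749.4 g/m^2
Volume = 156 x 0.9 / 10 = 14.04 cm^3
Density = 11.69 / 14.04 = 0.833 g/cm^3


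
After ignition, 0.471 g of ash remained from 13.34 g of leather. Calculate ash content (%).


3.53%

Ash% = 0.471 / 13.34 x 100
Ash% = 3.53%


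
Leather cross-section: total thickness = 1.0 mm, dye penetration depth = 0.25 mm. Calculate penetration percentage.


Penetration% = 0.25 / 1.0 x 100
Penetration = 25.0%


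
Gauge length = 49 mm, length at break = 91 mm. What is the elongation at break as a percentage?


Extension = 91 - 49 = 42 mm
Elongation = 42 / 49 x 100 = 85.7%


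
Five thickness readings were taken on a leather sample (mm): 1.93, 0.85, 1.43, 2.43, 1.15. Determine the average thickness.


1.56 mm

Sum = 1.93 + 0.85 + 1.43 + 2.43 + 1.15 = 7.79
Average = 7.79 / 5 = 1.56 mm


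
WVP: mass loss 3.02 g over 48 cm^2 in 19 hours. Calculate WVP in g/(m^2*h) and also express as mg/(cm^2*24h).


WVP = 33.11 g/(m^2*h)
Daily rate = 79.47 mg/(cm^2*24h)

WVP = 3.02 / (48 x 19) x 10000 = 33.11 g/(m^2*h)
Mass loss in mg = 3.02 x 1000 = 3020 mg
Per cm^2 per 24h in mg: 3020 x 24 / (48 x 19) = 72480 / 912 = 79.47 mg/(cm^2*24h)


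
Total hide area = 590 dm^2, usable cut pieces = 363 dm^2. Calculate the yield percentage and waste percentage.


Yield = 61.5%
Waste = 38.5%

Yield = 363 / 590 x 100 = 61.5%
Waste = 590 - 363 = 227 dm^2
Waste% = 100 - 61.5 = 38.5%


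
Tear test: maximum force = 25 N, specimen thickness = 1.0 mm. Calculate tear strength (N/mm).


25.0 N/mm

Tear strength = force / thickness
Tear = 25 / 1.0 = 25.0 N/mm


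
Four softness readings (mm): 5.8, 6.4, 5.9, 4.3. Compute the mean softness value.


5.60 mm

Sum = 5.8 + 6.4 + 5.9 + 4.3
Mean = 22.4 / 4 = 5.60 mm


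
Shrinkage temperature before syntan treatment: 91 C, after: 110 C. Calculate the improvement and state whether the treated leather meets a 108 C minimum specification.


Improvement = 19 C
Meets 108 C spec: Yes

Improvement = 110 - 91 = 19 C
Spec check: 110 C >= 108 C? Yes


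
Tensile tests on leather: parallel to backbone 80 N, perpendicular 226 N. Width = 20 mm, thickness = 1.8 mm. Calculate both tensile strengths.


Parallel = 2.22 N/mm^2
Perpendicular = 6.28 N/mm^2

Area = 20 x 1.8 = 36.0 mm^2
TS (parallel) = 80 / 36.0 = 2.22 N/mm^2
TS (perpendicular) = 226 / 36.0 = 6.28 N/mm^2


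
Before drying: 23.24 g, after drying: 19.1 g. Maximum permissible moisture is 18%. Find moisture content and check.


Moisture content = 17.8%
Acceptable: Yes


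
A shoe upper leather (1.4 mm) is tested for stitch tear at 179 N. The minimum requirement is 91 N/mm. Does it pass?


STS = 127.9 N/mm
Passes: Yes


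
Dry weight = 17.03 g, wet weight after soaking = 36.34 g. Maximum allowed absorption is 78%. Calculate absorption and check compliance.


Absorption = 113.4%
Compliant: No

WA = (36.34 - 17.03) / 17.03 x 100 = 113.4%
Maximum allowed: 78%
Compliant: No


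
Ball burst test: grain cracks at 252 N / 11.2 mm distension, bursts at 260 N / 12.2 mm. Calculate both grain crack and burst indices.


Crack index = 22.5 N/mm
Burst index = 21.3 N/mm

Crack index = 252 / 11.2 = 22.5 N/mm
Burst index = 260 / 12.2 = 21.3 N/mm


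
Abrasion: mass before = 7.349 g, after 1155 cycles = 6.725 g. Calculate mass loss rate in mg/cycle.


0.540 mg/cycle

Mass loss = 7.349 - 6.725 = 0.624 g
Rate = 0.624 / 1155 x 1000 = 0.540 mg/cycle


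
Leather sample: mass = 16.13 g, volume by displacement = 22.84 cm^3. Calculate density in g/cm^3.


0.706 g/cm^3


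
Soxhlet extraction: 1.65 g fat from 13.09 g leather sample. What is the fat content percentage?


Fat content = 1.65 / 13.09 x 100
Fat = 12.6%


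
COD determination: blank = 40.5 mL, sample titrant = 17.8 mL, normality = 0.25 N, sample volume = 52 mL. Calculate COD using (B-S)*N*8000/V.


873.1 mg/L


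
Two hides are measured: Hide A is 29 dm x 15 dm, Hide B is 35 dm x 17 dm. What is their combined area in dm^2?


1030 dm^2


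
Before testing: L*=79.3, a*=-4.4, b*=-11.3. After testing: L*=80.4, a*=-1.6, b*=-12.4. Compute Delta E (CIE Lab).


dL = 80.4 - 79.3 = 1.1
da = -1.6 - (-4.4) = 2.8
db = -12.4 - (-11.3) = -1.1
dE = sqrt((1.1)^2 + (2.8)^2 + (-1.1)^2) = 3.20


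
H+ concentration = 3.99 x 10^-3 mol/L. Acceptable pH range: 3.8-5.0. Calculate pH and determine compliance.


pH = 2.40
Compliant: No

pH = -log10(3.99 x 10^-3) = 2.40
Range: 3.8 to 5.0
Compliant: No


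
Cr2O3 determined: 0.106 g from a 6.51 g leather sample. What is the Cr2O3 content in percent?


Cr2O3% = 0.106 / 6.51 x 100
Cr2O3% = 1.63%


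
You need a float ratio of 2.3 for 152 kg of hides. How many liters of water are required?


Water = hide weight x target ratio
Water = 152 x 2.3 = 349.6 L


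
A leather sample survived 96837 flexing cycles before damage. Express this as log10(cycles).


4.99


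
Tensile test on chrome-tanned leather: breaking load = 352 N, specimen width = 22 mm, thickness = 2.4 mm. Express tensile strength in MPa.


Cross-section = 22 x 2.4 = 52.8 mm^2
TS = 352 / 52.8 = 6.67 MPa
(1 N/mm^2 = 1 MPa)


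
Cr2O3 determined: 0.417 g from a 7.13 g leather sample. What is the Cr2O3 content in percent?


5.85%


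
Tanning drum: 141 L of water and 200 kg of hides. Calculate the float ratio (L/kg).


0.7

Float ratio = water / hide weight
Ratio = 141 / 200 = 0.7


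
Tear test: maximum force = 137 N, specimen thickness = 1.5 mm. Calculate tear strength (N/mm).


91.3 N/mm

Tear strength = force / thickness
Tear = 137 / 1.5 = 91.3 N/mm


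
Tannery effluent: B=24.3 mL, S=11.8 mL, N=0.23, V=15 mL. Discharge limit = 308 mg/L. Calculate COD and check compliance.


COD = 1533.3 mg/L
Compliant: No


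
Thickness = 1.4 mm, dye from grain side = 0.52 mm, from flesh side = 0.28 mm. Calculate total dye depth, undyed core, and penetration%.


Total dyed = 0.80 mm
Undyed core = 0.60 mm
Penetration = 57.1%


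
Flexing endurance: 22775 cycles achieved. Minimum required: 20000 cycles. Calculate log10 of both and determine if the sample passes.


Achieved: log10 = 4.36
Required: log10 = 4.30
Passes: Yes

log10(22775) = 4.36
log10(20000) = 4.30
Passes: Yes


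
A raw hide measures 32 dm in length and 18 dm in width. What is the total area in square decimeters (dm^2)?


Area = length x width
Area = 32 x 18 = 576 dm^2


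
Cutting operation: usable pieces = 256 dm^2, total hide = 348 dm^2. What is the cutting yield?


Yield = usable / total x 100
Yield = 256 / 348 x 100 = 73.6%


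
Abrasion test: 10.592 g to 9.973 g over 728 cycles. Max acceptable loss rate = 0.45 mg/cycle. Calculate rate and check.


Rate = 0.850 mg/cycle
Passes: No

Loss = 10.592 - 9.973 = 0.619 g
Rate = 0.619 g / 728 cycles x 1000 = 0.850 mg/cycle
Max = 0.45 mg/cycle
Passes: No


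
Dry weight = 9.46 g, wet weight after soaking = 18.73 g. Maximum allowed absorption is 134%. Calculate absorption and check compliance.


WA = (18.73 - 9.46) / 9.46 x 100 = 98.0%
Maximum allowed: 134%
Compliant: Yes


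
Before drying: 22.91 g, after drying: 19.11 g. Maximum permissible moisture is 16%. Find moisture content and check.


MC = (22.91 - 19.11) / 22.91 x 100 = 16.6%
Maximum: 16%
Acceptable: No


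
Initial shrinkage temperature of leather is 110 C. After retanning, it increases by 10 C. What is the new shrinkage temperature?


New Ts = 110 + 10 = 120 C


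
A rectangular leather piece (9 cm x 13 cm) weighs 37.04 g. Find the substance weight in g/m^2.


3165.8 g/m^2


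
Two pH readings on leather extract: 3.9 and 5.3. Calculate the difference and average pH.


Difference = |3.9 - 5.3| = 1.4
Average = (3.9 + 5.3) / 2 = 4.60


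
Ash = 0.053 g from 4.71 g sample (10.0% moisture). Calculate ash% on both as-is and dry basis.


As-is ash = 1.13%
Dry-basis ash = 1.25%

As-is ash% = 0.053 / 4.71 x 100 = 1.13%
Dry mass = 4.71 x (100 - 10.0) / 100 = 4.239 g
Dry-basis ash% = 0.053 / 4.239 x 100 = 1.25%


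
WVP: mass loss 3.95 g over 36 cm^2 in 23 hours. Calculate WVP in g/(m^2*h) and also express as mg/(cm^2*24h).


WVP = 47.71 g/(m^2*h)
Daily rate = 114.49 mg/(cm^2*24h)

WVP = 3.95 / (36 x 23) x 10000 = 47.71 g/(m^2*h)
Mass loss in mg = 3.95 x 1000 = 3950 mg
Per cm^2 per 24h in mg: 3950 x 24 / (36 x 23) = 94800 / 828 = 114.49 mg/(cm^2*24h)


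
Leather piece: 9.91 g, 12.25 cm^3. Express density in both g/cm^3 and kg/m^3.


0.809 g/cm^3
809 kg/m^3


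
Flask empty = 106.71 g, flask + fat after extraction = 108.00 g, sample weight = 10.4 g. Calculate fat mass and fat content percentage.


Fat mass = 1.29 g
Fat content = 12.4%


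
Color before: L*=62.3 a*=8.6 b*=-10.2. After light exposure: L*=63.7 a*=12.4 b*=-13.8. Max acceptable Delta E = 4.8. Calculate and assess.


dL = 1.4, da = 3.8, db = -3.6
dE = sqrt((1.4)^2 + (3.8)^2 + (-3.6)^2) = 5.42
Max = 4.8
Passes: No


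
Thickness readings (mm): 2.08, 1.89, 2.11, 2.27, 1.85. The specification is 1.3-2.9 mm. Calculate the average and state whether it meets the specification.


Sum = 10.20
Average = 10.20 / 5 = 2.04 mm
Specification range: 1.3 to 2.9 mm
Within spec: Yes


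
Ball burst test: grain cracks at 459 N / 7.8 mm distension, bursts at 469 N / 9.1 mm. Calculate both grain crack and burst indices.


Crack index = 58.8 N/mm
Burst index = 51.5 N/mm

Crack index = 459 / 7.8 = 58.8 N/mm
Burst index = 469 / 9.1 = 51.5 N/mm


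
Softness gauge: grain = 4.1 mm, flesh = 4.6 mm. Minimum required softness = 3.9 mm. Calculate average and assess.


Average = (4.1 + 4.6) / 2 = 4.35 mm
Minimum = 3.9 mm
Meets requirement: Yes


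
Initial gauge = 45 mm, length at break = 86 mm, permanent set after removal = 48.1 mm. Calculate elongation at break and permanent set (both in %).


Elongation at break = (86 - 45) / 45 x 100 = 91.1%
Permanent set = (48.1 - 45) / 45 x 100 = 6.9%


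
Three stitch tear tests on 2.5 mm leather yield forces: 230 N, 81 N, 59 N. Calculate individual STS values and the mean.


STS1 = 230 / 2.5 = 92.0 N/mm
STS2 = 81 / 2.5 = 32.4 N/mm
STS3 = 59 / 2.5 = 23.6 N/mm
Mean = (92.0 + 32.4 + 23.6) / 3 = 49.3 N/mm


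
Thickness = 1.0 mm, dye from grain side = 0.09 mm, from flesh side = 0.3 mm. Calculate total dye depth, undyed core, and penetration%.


Total dyed = 0.39 mm
Undyed core = 0.61 mm
Penetration = 39.0%

Total dyed = 0.09 + 0.3 = 0.39 mm
Undyed core = 1.0 - 0.39 = 0.61 mm
Penetration = 0.39 / 1.0 x 100 = 39.0%


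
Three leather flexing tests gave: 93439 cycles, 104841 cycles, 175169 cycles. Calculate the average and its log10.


Average = (93439 + 104841 + 175169) / 3 = 124483 cycles
log10(124483) = 5.10


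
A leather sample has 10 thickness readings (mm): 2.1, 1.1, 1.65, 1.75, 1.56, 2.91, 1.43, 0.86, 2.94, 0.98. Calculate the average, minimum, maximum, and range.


Average = 1.73 mm
Min = 0.86 mm
Max = 2.94 mm
Range = 2.08 mm

Sum = 17.28
Average = 17.28 / 10 = 1.73 mm
Minimum = 0.86 mm
Maximum = 2.94 mm
Range = 2.94 - 0.86 = 2.08 mm


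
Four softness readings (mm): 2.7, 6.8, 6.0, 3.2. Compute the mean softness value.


Sum = 2.7 + 6.8 + 6.0 + 3.2
Mean = 18.7 / 4 = 4.68 mm


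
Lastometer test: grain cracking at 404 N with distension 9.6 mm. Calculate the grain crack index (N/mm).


Grain crack index = force / distension
Index = 404 / 9.6 = 42.1 N/mm


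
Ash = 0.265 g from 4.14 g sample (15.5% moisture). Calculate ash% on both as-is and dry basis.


As-is ash = 6.40%
Dry-basis ash = 7.58%


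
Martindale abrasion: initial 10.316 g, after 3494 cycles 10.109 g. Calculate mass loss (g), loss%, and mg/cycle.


Mass loss = 0.207 g
Loss = 2.01%
Rate = 0.059 mg/cycle

Loss = 10.316 - 10.109 = 0.207 g
Loss% = 0.207 / 10.316 x 100 = 2.01%
Rate = 0.207 / 3494 x 1000 = 0.059 mg/cycle


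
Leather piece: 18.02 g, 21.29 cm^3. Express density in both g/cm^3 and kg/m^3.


Density = 18.02 / 21.29 = 0.846 g/cm^3
Convert: 0.846 x 1000 = 846 kg/m^3


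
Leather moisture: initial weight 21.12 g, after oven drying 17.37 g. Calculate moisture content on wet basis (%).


17.8%


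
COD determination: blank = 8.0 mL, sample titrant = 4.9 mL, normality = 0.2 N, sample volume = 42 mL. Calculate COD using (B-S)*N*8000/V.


COD = (8.0 - 4.9) x 0.2 x 8000 / 42
COD = 3.1 x 0.2 x 8000 / 42
COD = 118.1 mg/L


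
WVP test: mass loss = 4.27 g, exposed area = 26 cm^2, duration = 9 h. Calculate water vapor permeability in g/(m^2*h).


182.48 g/(m^2*h)

WVP = mass_loss / (area x time) x 10000
WVP = 4.27 / (26 x 9) x 10000
WVP = 4.27 / 234 x 10000 = 182.48 g/(m^2*h)


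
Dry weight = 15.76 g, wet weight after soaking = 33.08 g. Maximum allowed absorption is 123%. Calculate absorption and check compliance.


WA = (33.08 - 15.76) / 15.76 x 100 = 109.9%
Maximum allowed: 123%
Compliant: Yes


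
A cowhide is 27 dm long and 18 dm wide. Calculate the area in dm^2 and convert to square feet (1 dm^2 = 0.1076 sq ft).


Area = 27 x 18 = 486 dm^2
Conversion: 486 x 0.1076 = 52.29 sq ft


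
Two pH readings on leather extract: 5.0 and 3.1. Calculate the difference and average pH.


Difference = |5.0 - 3.1| = 1.9
Average = (5.0 + 3.1) / 2 = 4.05


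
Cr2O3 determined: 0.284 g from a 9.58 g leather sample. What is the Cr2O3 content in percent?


Cr2O3% = 0.284 / 9.58 x 100
Cr2O3% = 2.96%


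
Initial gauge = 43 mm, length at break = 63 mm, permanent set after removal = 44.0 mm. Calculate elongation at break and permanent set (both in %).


Elongation at break = 46.5%
Permanent set = 2.3%

Elongation at break = (63 - 43) / 43 x 100 = 46.5%
Permanent set = (44.0 - 43) / 43 x 100 = 2.3%


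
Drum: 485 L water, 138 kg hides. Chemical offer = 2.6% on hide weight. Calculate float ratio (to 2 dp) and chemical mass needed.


Float ratio = 485 / 138 = 3.51
Chemical = 138 x 2.6 / 100 = 3.588 kg


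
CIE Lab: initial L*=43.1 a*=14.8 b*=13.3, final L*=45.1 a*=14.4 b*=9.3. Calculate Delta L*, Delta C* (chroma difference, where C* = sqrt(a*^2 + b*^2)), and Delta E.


Delta L* = 45.1 - 43.1 = 2.0
C1* = sqrt((14.8)^2 + (13.3)^2) = 19.898
C2* = sqrt((14.4)^2 + (9.3)^2) = 17.142
Delta C* = 17.142 - 19.898 = -2.76
Delta E = sqrt((2.0)^2 + (-0.4)^2 + (-4.0)^2) = 4.49


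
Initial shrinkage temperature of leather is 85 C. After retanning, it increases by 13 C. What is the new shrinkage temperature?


98 C

New Ts = 85 + 13 = 98 C


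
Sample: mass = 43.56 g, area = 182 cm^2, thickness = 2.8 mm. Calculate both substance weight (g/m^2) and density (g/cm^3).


SW = 43.56 / 182 x 10000 = 2393.4 g/m^2
Volume = 182 x 2.8 / 10 = 50.96 cm^3
Density = 43.56 / 50.96 = 0.855 g/cm^3


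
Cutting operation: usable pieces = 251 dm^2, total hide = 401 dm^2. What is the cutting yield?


62.6%


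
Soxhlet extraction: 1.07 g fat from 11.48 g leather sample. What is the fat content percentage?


9.3%

Fat content = 1.07 / 11.48 x 100
Fat = 9.3%


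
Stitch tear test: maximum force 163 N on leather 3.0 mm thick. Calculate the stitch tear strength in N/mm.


Stitch tear strength = force / thickness
STS = 163 / 3.0 = 54.3 N/mm


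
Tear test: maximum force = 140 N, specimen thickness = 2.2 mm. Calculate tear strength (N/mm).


63.6 N/mm

Tear strength = force / thickness
Tear = 140 / 2.2 = 63.6 N/mm


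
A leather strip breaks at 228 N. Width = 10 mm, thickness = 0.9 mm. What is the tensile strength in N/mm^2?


Cross-sectional area = 10 x 0.9 = 9.0 mm^2
Tensile strength = 228 / 9.0 = 25.33 N/mm^2


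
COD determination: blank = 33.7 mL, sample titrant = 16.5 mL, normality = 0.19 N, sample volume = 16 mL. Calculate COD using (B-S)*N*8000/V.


COD = (33.7 - 16.5) x 0.19 x 8000 / 16
COD = 17.2 x 0.19 x 8000 / 16
COD = 1634.0 mg/L


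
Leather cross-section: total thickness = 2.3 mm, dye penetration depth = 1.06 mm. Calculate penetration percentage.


46.1%

Penetration% = 1.06 / 2.3 x 100
Penetration = 46.1%


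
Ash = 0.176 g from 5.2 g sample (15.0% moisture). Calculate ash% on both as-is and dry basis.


As-is ash = 3.38%
Dry-basis ash = 3.98%

As-is ash% = 0.176 / 5.2 x 100 = 3.38%
Dry mass = 5.2 x (100 - 15.0) / 100 = 4.42 g
Dry-basis ash% = 0.176 / 4.42 x 100 = 3.98%


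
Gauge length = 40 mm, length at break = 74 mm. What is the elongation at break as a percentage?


85.0%

Extension = 74 - 40 = 34 mm
Elongation = 34 / 40 x 100 = 85.0%


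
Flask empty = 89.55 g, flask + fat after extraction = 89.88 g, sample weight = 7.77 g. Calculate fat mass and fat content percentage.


Fat mass = 0.33 g
Fat content = 4.2%


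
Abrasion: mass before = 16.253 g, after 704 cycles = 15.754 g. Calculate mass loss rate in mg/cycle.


0.709 mg/cycle

Mass loss = 16.253 - 15.754 = 0.499 g
Rate = 0.499 / 704 x 1000 = 0.709 mg/cycle


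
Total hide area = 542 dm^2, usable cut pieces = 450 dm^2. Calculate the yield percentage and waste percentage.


Yield = 83.0%
Waste = 17.0%


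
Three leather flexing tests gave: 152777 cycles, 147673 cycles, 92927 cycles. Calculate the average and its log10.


Average = (152777 + 147673 + 92927) / 3 = 131126 cycles
log10(131126) = 5.12


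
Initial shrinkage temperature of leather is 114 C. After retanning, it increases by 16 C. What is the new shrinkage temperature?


130 C

New Ts = 114 + 16 = 130 C


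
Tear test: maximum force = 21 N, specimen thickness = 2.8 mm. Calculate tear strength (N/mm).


7.5 N/mm

Tear strength = force / thickness
Tear = 21 / 2.8 = 7.5 N/mm


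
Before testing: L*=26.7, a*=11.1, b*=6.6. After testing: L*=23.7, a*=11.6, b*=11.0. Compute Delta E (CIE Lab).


dL = 23.7 - 26.7 = -3.0
da = 11.6 - 11.1 = 0.5
db = 11.0 - 6.6 = 4.4
dE = sqrt((-3.0)^2 + (0.5)^2 + (4.4)^2) = 5.35


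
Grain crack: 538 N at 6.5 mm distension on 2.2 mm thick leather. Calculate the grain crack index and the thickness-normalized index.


Crack index = 538 / 6.5 = 82.8 N/mm
Normalized = 82.8 / 2.2 = 37.6 N/mm per mm


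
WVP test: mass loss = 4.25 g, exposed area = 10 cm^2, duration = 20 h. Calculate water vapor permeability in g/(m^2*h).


212.50 g/(m^2*h)


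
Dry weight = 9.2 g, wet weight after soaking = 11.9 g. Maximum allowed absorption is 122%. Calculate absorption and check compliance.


WA = (11.9 - 9.2) / 9.2 x 100 = 29.3%
Maximum allowed: 122%
Compliant: Yes


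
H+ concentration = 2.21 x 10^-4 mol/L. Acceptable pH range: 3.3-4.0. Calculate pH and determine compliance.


pH = -log10(2.21 x 10^-4) = 3.66
Range: 3.3 to 4.0
Compliant: Yes


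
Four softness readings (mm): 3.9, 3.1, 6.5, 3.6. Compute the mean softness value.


Sum = 3.9 + 3.1 + 6.5 + 3.6
Mean = 17.1 / 4 = 4.28 mm


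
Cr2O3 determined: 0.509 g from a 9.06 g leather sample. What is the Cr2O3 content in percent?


5.62%

Cr2O3% = 0.509 / 9.06 x 100
Cr2O3% = 5.62%


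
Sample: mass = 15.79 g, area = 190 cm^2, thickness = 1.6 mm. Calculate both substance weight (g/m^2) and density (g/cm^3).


SW = 15.79 / 190 x 10000 = 831.1 g/m^2
Volume = 190 x 1.6 / 10 = 30.40 cm^3
Density = 15.79 / 30.40 = 0.519 g/cm^3


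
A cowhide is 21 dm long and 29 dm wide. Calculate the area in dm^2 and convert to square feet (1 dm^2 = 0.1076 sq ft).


609 dm^2
65.53 sq ft

Area = 21 x 29 = 609 dm^2
Conversion: 609 x 0.1076 = 65.53 sq ft


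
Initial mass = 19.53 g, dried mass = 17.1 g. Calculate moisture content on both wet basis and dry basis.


Moisture lost = 19.53 - 17.1 = 2.43 g
Wet basis MC = 2.43 / 19.53 x 100 = 12.4%
Dry basis MC = 2.43 / 17.1 x 100 = 14.2%


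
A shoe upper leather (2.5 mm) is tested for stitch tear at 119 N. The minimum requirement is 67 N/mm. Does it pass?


STS = 119 / 2.5 = 47.6 N/mm
Minimum required: 67 N/mm
Passes: No


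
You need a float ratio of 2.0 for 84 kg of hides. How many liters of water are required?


168.0 L

Water = hide weight x target ratio
Water = 84 x 2.0 = 168.0 L


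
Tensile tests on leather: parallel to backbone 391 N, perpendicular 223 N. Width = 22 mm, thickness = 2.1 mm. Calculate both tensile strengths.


Area = 22 x 2.1 = 46.2 mm^2
TS (parallel) = 391 / 46.2 = 8.46 N/mm^2
TS (perpendicular) = 223 / 46.2 = 4.83 N/mm^2


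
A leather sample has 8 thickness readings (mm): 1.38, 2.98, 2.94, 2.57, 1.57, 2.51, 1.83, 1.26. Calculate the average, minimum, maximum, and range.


Average = 2.13 mm
Min = 1.26 mm
Max = 2.98 mm
Range = 1.72 mm


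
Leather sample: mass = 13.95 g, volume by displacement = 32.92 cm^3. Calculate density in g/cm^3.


Density = mass / volume
Density = 13.95 / 32.92 = 0.424 g/cm^3


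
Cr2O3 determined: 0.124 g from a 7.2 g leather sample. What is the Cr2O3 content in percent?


Cr2O3% = 0.124 / 7.2 x 100
Cr2O3% = 1.72%


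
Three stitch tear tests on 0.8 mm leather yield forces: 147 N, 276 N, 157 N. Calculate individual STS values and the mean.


STS1 = 183.8 N/mm
STS2 = 345.0 N/mm
STS3 = 196.3 N/mm
Mean = 241.7 N/mm

STS1 = 147 / 0.8 = 183.8 N/mm
STS2 = 276 / 0.8 = 345.0 N/mm
STS3 = 157 / 0.8 = 196.3 N/mm
Mean = (183.8 + 345.0 + 196.3) / 3 = 241.7 N/mm


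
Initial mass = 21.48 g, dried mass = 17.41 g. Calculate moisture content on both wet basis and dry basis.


Wet basis = 18.9%
Dry basis = 23.4%

Moisture lost = 21.48 - 17.41 = 4.07 g
Wet basis MC = 4.07 / 21.48 x 100 = 18.9%
Dry basis MC = 4.07 / 17.41 x 100 = 23.4%


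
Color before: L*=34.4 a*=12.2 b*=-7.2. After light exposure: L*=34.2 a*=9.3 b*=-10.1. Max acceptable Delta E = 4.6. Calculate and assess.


dL = -0.2, da = -2.9, db = -2.9
dE = sqrt((-0.2)^2 + (-2.9)^2 + (-2.9)^2) = 4.11
Max = 4.6
Passes: Yes


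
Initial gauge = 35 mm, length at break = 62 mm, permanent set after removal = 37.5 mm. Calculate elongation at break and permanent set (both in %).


Elongation at break = 77.1%
Permanent set = 7.1%


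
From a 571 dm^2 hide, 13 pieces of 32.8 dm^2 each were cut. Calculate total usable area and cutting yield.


Total usable = 13 x 32.8 = 426.4 dm^2
Yield = 426.4 / 571 x 100 = 74.7%


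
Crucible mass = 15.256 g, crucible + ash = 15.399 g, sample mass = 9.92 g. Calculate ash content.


Ash mass = 0.143 g
Ash content = 1.44%


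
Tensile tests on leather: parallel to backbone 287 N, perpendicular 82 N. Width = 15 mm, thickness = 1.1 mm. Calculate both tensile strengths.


Parallel = 17.39 N/mm^2
Perpendicular = 4.97 N/mm^2

Area = 15 x 1.1 = 16.5 mm^2
TS (parallel) = 287 / 16.5 = 17.39 N/mm^2
TS (perpendicular) = 82 / 16.5 = 4.97 N/mm^2


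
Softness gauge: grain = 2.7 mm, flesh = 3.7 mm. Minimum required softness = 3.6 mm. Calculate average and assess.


Average softness = 3.20 mm
Meets requirement: No

Average = (2.7 + 3.7) / 2 = 3.20 mm
Minimum = 3.6 mm
Meets requirement: No


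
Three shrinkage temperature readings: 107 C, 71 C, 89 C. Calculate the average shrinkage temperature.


Average = (107 + 71 + 89) / 3
Average = 267 / 3 = 89.0 C


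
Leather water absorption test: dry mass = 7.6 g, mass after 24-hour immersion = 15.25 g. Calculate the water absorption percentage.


100.7%


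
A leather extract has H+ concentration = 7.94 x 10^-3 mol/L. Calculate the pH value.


pH = -log10[H+]
pH = -log10(7.94 x 10^-3) = 2.10


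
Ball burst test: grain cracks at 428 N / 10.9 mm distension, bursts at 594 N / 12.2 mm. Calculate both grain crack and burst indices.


Crack index = 428 / 10.9 = 39.3 N/mm
Burst index = 594 / 12.2 = 48.7 N/mm


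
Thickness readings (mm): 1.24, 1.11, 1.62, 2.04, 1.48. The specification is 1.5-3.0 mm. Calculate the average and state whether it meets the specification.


Average = 1.50 mm
Within specification: Yes

Sum = 7.49
Average = 7.49 / 5 = 1.50 mm
Specification range: 1.5 to 3.0 mm
Within spec: Yes


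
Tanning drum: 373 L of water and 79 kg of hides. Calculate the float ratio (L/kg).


Float ratio = water / hide weight
Ratio = 373 / 79 = 4.7


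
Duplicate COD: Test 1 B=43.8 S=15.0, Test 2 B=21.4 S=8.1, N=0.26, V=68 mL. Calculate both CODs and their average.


COD1 = 880.9 mg/L
COD2 = 406.8 mg/L
Average = 643.9 mg/L


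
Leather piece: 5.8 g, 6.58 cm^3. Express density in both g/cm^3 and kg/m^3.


0.881 g/cm^3
881 kg/m^3


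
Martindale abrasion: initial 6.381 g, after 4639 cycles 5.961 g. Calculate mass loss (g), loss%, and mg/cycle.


Mass loss = 0.420 g
Loss = 6.58%
Rate = 0.091 mg/cycle

Loss = 6.381 - 5.961 = 0.420 g
Loss% = 0.420 / 6.381 x 100 = 6.58%
Rate = 0.420 / 4639 x 1000 = 0.091 mg/cycle


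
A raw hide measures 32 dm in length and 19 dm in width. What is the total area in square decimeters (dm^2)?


Area = length x width
Area = 32 x 19 = 608 dm^2


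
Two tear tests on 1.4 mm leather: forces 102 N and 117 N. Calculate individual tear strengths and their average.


Tear 1 = 72.9 N/mm
Tear 2 = 83.6 N/mm
Average = 78.3 N/mm

Tear 1 = 102 / 1.4 = 72.9 N/mm
Tear 2 = 117 / 1.4 = 83.6 N/mm
Average = (72.9 + 83.6) / 2 = 78.3 N/mm


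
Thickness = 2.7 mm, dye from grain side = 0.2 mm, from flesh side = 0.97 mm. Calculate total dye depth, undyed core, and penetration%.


Total dyed = 0.2 + 0.97 = 1.17 mm
Undyed core = 2.7 - 1.17 = 1.53 mm
Penetration = 1.17 / 2.7 x 100 = 43.3%


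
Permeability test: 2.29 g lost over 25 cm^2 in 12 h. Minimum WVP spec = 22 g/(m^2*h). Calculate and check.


WVP = 76.33 g/(m^2*h)
Meets specification: Yes

WVP = 2.29 / (25 x 12) x 10000 = 76.33 g/(m^2*h)
Minimum: 22 g/(m^2*h)
Meets spec: Yes


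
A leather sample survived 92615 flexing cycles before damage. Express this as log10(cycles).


log10(92615) = 4.97


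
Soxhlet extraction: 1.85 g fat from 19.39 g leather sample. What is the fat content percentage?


9.5%

Fat content = 1.85 / 19.39 x 100
Fat = 9.5%


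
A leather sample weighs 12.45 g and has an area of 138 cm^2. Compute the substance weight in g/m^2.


902.2 g/m^2

Substance weight = mass / area x 10000
SW = 12.45 / 138 x 10000
SW = 902.2 g/m^2


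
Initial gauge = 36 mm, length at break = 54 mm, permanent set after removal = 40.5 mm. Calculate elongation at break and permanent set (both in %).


Elongation at break = (54 - 36) / 36 x 100 = 50.0%
Permanent set = (40.5 - 36) / 36 x 100 = 12.5%


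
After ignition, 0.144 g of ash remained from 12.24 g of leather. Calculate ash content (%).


1.18%

Ash% = 0.144 / 12.24 x 100
Ash% = 1.18%


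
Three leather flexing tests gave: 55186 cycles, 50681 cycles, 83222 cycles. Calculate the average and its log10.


Average = (55186 + 50681 + 83222) / 3 = 63030 cycles
log10(63030) = 4.80


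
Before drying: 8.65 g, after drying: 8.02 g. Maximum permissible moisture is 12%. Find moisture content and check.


Moisture content = 7.3%
Acceptable: Yes


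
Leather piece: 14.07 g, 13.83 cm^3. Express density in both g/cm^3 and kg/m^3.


Density = 14.07 / 13.83 = 1.017 g/cm^3
Convert: 1.017 x 1000 = 1017 kg/m^3


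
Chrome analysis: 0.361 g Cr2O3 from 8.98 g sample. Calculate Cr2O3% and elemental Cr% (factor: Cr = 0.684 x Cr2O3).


Cr2O3 = 4.02%
Cr = 2.75%

Cr2O3% = 0.361 / 8.98 x 100 = 4.02%
Cr% = 4.02 x 0.684 = 2.75%


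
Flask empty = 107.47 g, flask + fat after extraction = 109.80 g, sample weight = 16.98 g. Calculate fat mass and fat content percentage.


Fat mass = 2.33 g
Fat content = 13.7%


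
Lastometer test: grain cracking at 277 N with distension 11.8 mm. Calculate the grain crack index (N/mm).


23.5 N/mm

Grain crack index = force / distension
Index = 277 / 11.8 = 23.5 N/mm


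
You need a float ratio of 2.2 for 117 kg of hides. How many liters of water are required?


Water = hide weight x target ratio
Water = 117 x 2.2 = 257.4 L


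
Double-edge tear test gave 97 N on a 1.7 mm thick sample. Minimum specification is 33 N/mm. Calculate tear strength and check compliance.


Tear strength = 57.1 N/mm
Compliant: Yes

Tear strength = 97 / 1.7 = 57.1 N/mm
Required minimum = 33 N/mm
Compliant: Yes


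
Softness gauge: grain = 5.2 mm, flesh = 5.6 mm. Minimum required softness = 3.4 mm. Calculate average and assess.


Average = (5.2 + 5.6) / 2 = 5.40 mm
Minimum = 3.4 mm
Meets requirement: Yes


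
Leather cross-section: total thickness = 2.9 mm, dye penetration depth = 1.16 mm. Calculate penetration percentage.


Penetration% = 1.16 / 2.9 x 100
Penetration = 40.0%


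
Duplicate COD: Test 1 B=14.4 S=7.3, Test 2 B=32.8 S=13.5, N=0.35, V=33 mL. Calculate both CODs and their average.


COD1 = (14.4 - 7.3) x 0.35 x 8000 / 33 = 602.4 mg/L
COD2 = (32.8 - 13.5) x 0.35 x 8000 / 33 = 1637.6 mg/L
Average = (602.4 + 1637.6) / 2 = 1120.0 mg/L


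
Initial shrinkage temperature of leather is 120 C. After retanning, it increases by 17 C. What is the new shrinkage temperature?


137 C

New Ts = 120 + 17 = 137 C


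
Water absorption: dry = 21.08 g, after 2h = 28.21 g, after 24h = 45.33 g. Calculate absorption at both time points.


2h absorption = 33.8%
24h absorption = 115.0%


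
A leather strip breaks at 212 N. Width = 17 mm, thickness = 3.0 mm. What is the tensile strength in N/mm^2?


Cross-sectional area = 17 x 3.0 = 51.0 mm^2
Tensile strength = 212 / 51.0 = 4.16 N/mm^2


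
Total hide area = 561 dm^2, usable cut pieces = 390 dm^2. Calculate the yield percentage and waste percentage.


Yield = 69.5%
Waste = 30.5%


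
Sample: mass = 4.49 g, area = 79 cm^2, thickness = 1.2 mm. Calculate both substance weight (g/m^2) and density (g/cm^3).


Substance weight = 568.4 g/m^2
Density = 0.474 g/cm^3


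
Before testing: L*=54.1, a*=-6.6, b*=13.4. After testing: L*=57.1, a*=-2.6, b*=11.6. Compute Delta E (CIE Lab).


Delta E = 5.31

dL = 57.1 - 54.1 = 3.0
da = -2.6 - (-6.6) = 4.0
db = 11.6 - 13.4 = -1.8
dE = sqrt((3.0)^2 + (4.0)^2 + (-1.8)^2) = 5.31


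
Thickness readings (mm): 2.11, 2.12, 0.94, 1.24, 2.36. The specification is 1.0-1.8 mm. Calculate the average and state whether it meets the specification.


Average = 1.75 mm
Within specification: Yes


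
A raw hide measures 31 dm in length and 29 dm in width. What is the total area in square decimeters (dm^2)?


899 dm^2

Area = length x width
Area = 31 x 29 = 899 dm^2


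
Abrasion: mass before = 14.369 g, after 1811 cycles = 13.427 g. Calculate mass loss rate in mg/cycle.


Mass loss = 14.369 - 13.427 = 0.942 g
Rate = 0.942 / 1811 x 1000 = 0.520 mg/cycle


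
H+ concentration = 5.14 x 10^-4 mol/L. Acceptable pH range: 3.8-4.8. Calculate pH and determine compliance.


pH = -log10(5.14 x 10^-4) = 3.29
Range: 3.8 to 4.8
Compliant: No


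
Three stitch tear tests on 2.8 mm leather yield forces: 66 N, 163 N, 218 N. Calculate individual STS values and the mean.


STS1 = 66 / 2.8 = 23.6 N/mm
STS2 = 163 / 2.8 = 58.2 N/mm
STS3 = 218 / 2.8 = 77.9 N/mm
Mean = (23.6 + 58.2 + 77.9) / 3 = 53.2 N/mm


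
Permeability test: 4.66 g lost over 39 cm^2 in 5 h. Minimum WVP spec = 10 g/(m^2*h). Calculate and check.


WVP = 238.97 g/(m^2*h)
Meets specification: Yes

WVP = 4.66 / (39 x 5) x 10000 = 238.97 g/(m^2*h)
Minimum: 10 g/(m^2*h)
Meets spec: Yes


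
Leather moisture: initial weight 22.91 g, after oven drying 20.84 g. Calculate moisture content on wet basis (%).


9.0%


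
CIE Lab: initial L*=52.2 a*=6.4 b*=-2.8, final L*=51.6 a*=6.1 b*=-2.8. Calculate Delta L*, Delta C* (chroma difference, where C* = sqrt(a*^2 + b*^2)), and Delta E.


Delta L* = -0.6
Delta C* = -0.27
Delta E = 0.67

Delta L* = 51.6 - 52.2 = -0.6
C1* = sqrt((6.4)^2 + (-2.8)^2) = 6.986
C2* = sqrt((6.1)^2 + (-2.8)^2) = 6.712
Delta C* = 6.712 - 6.986 = -0.27
Delta E = sqrt((-0.6)^2 + (-0.3)^2 + (0.0)^2) = 0.67
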